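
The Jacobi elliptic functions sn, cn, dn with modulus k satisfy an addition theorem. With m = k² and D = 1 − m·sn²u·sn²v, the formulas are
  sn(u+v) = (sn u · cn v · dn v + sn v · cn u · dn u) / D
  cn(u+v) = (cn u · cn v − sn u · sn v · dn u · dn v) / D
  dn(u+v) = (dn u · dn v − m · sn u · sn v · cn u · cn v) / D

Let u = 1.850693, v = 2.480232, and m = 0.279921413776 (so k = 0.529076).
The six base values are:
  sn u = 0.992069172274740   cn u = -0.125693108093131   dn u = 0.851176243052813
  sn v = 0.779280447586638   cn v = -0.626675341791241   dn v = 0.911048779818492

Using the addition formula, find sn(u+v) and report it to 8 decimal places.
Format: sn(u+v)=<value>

m = k² = 0.279921413776
D = 1 − m·sn²u·sn²v = 0.8326955118912984
sn(u+v) = (sn u·cn v·dn v + sn v·cn u·dn u)/D = -0.6497767112130189/0.8326955118912984 = -0.7803293063717652

sn(u+v)=-0.78032931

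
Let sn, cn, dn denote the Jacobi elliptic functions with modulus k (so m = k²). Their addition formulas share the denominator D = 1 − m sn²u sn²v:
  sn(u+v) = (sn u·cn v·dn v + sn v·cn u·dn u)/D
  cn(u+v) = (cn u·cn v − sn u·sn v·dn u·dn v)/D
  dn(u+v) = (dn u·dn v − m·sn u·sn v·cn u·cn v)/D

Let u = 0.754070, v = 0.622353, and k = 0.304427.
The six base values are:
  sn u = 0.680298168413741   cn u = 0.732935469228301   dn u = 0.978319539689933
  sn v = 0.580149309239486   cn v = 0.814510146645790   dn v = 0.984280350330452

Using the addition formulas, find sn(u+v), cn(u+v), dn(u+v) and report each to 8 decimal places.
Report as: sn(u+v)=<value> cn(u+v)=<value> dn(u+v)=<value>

sn(u+v)=0.97547444 cn(u+v)=0.22011276 dn(u+v)=0.95488968

m = k² = 0.092675798329
D = 1 − m·sn²u·sn²v = 0.9855640789517437
sn(u+v) = (sn u·cn v·dn v + sn v·cn u·dn u)/D = 0.9613925637637912/0.9855640789517437 = 0.9754744357021802
cn(u+v) = (cn u·cn v − sn u·sn v·dn u·dn v)/D = 0.2169352254929649/0.9855640789517437 = 0.2201127558582487
dn(u+v) = (dn u·dn v − m·sn u·sn v·cn u·cn v)/D = 0.941104972306259/0.9855640789517437 = 0.9548896844000525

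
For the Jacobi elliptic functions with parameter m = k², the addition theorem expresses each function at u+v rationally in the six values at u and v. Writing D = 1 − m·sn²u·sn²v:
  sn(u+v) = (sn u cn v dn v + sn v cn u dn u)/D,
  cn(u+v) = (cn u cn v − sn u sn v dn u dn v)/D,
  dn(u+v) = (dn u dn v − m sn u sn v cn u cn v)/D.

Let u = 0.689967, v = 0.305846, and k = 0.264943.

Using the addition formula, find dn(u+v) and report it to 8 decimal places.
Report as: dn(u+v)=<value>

dn(u+v)=0.97528107

sn u = 0.6338166204858858, cn u = 0.7734833492686514, dn u = 0.9857997268128592
sn v = 0.3007868468901902, cn v = 0.9536913928194263, dn v = 0.9968195852887125
m = k² = 0.070194793249
D = 1 − m·sn²u·sn²v = 0.9974487687364497
dn(u+v) = (dn u·dn v − m·sn u·sn v·cn u·cn v)/D = 0.9727929056221172/0.9974487687364497 = 0.9752810731867802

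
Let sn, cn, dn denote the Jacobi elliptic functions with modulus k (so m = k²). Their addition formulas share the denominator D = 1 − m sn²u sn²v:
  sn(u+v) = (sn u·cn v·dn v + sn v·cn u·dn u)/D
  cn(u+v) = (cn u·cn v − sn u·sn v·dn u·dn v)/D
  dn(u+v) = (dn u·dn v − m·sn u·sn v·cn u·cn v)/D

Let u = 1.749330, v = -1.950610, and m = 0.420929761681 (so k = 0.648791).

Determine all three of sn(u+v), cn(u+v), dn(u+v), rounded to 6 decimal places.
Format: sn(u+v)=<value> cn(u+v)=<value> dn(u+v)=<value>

sn(u+v)=-0.199368 cn(u+v)=0.979925 dn(u+v)=0.991599

sn u = 0.9994648069090387, cn u = 0.03271237915954852, dn u = 0.7612625533624122
sn v = -0.992728853616063, cn v = -0.1203720199969136, dn v = 0.7649635728403589
m = k² = 0.420929761681
D = 1 − m·sn²u·sn²v = 0.5856131780356512
sn(u+v) = (sn u·cn v·dn v + sn v·cn u·dn u)/D = -0.1167525678353687/0.5856131780356512 = -0.1993680678891091
cn(u+v) = (cn u·cn v − sn u·sn v·dn u·dn v)/D = 0.5738568046062214/0.5856131780356512 = 0.9799246774656528
dn(u+v) = (dn u·dn v − m·sn u·sn v·cn u·cn v)/D = 0.5806935788145473/0.5856131780356512 = 0.9915992340923646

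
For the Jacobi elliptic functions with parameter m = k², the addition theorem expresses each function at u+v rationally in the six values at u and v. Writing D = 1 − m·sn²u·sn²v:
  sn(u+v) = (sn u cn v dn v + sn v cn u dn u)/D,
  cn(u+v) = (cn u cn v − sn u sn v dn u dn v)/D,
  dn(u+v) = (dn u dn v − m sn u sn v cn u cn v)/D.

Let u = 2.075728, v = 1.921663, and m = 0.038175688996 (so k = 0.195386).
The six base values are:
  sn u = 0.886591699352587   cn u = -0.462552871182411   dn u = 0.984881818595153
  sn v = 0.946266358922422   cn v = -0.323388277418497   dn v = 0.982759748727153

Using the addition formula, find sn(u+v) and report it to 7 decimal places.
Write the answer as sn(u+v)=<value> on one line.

sn(u+v)=-0.7325343

m = k² = 0.038175688996
D = 1 − m·sn²u·sn²v = 0.9731304120179207
sn(u+v) = (sn u·cn v·dn v + sn v·cn u·dn u)/D = -0.7128513721295094/0.9731304120179207 = -0.7325342660407801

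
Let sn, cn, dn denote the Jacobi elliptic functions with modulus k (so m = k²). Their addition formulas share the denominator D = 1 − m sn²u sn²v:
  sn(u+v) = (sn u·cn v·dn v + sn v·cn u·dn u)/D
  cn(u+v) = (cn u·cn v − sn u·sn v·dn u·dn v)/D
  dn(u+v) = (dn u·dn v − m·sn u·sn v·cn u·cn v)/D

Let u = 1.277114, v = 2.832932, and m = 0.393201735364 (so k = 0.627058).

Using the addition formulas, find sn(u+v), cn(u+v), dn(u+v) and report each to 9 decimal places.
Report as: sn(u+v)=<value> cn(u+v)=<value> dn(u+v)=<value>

sn(u+v)=-0.525563034 cn(u+v)=-0.850754663 dn(u+v)=0.944135155

sn u = 0.9240652010154819, cn u = 0.3822348810250277, dn u = 0.8150131385803528
sn v = 0.6376431493743578, cn v = -0.7703318856544564, dn v = 0.9165852845138077
m = k² = 0.393201735364
D = 1 − m·sn²u·sn²v = 0.8634863579289016
sn(u+v) = (sn u·cn v·dn v + sn v·cn u·dn u)/D = -0.4538165104878396/0.8634863579289016 = -0.5255630344598986
cn(u+v) = (cn u·cn v − sn u·sn v·dn u·dn v)/D = -0.7346150455428746/0.8634863579289016 = -0.8507546631134639
dn(u+v) = (dn u·dn v − m·sn u·sn v·cn u·cn v)/D = 0.8152478267047747/0.8634863579289016 = 0.9441351553719638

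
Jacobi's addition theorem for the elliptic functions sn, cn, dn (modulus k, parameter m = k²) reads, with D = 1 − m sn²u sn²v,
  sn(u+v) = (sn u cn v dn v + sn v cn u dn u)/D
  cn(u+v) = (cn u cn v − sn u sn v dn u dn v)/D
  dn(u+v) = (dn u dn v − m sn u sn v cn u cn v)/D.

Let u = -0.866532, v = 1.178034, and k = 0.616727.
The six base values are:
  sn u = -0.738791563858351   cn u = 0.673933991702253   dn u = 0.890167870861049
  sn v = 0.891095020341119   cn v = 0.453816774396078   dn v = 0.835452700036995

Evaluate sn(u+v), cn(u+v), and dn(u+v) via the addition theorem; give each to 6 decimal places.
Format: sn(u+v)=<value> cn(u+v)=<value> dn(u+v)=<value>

sn(u+v)=0.304702 cn(u+v)=0.952448 dn(u+v)=0.982185

m = k² = 0.380352192529
D = 1 − m·sn²u·sn²v = 0.8351542279588293
sn(u+v) = (sn u·cn v·dn v + sn v·cn u·dn u)/D = 0.2544734792514794/0.8351542279588293 = 0.3047023779948153
cn(u+v) = (cn u·cn v − sn u·sn v·dn u·dn v)/D = 0.7954406532452029/0.8351542279588293 = 0.9524476158006301
dn(u+v) = (dn u·dn v − m·sn u·sn v·cn u·cn v)/D = 0.8202756926846505/0.8351542279588293 = 0.9821846854436182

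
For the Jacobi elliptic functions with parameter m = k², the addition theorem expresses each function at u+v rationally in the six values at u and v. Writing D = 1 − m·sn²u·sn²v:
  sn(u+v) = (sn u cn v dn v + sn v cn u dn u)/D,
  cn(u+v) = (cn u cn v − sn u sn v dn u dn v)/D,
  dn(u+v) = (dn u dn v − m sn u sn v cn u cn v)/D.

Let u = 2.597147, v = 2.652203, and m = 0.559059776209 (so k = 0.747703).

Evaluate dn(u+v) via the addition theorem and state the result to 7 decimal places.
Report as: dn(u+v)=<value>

sn u = 0.8881357187317881, cn u = -0.4595812714991442, dn u = 0.7476777405659082
sn v = 0.8682956831421254, cn v = -0.4960469802717781, dn v = 0.7605944580331522
m = k² = 0.559059776209
D = 1 − m·sn²u·sn²v = 0.6675301989674837
dn(u+v) = (dn u·dn v − m·sn u·sn v·cn u·cn v)/D = 0.4703938408144413/0.6675301989674837 = 0.7046779929088344

dn(u+v)=0.7046780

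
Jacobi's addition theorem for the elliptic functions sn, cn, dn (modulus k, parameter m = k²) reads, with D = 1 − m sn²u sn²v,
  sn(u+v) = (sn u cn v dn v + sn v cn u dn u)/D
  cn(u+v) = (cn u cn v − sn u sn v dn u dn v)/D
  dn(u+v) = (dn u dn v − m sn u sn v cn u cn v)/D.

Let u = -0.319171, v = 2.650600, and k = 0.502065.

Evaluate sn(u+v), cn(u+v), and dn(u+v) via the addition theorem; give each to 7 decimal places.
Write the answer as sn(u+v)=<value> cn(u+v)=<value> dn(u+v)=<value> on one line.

sn u = -0.3125099421413874, cn u = 0.949914488816118, dn u = 0.987614446316449
sn v = 0.6509960006217627, cn v = -0.7590811598073489, dn v = 0.9450788889403985
m = k² = 0.252069264225
D = 1 − m·sn²u·sn²v = 0.9895671200109963
sn(u+v) = (sn u·cn v·dn v + sn v·cn u·dn u)/D = 0.8349234248916899/0.9895671200109963 = 0.8437259161181629
cn(u+v) = (cn u·cn v − sn u·sn v·dn u·dn v)/D = -0.5311741330053529/0.9895671200109963 = -0.5367742341716551
dn(u+v) = (dn u·dn v − m·sn u·sn v·cn u·cn v)/D = 0.8963962993596257/0.9895671200109963 = 0.9058468912646014

sn(u+v)=0.8437259 cn(u+v)=-0.5367742 dn(u+v)=0.9058469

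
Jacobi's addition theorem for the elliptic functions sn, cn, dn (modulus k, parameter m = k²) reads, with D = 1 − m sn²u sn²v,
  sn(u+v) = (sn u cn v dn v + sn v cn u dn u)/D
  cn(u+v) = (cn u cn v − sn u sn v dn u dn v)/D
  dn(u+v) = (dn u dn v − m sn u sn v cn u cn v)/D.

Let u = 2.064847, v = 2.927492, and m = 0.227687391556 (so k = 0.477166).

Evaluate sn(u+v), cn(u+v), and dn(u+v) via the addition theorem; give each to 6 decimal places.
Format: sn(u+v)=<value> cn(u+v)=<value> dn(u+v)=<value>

sn(u+v)=-0.999670 cn(u+v)=-0.025692 dn(u+v)=0.878899

sn u = 0.9408874666309819, cn u = -0.3387193161553279, dn u = 0.8935521022112145
sn v = 0.4054874519822108, cn v = -0.914100610592168, dn v = 0.9811032679062794
m = k² = 0.227687391556
D = 1 − m·sn²u·sn²v = 0.9668587269286283
sn(u+v) = (sn u·cn v·dn v + sn v·cn u·dn u)/D = -0.966539568036378/0.9668587269286283 = -0.9996699012137335
cn(u+v) = (cn u·cn v − sn u·sn v·dn u·dn v)/D = -0.02484071774525869/0.9668587269286283 = -0.02569218961716254
dn(u+v) = (dn u·dn v − m·sn u·sn v·cn u·cn v)/D = 0.8497708657698549/0.9668587269286283 = 0.8788986871632006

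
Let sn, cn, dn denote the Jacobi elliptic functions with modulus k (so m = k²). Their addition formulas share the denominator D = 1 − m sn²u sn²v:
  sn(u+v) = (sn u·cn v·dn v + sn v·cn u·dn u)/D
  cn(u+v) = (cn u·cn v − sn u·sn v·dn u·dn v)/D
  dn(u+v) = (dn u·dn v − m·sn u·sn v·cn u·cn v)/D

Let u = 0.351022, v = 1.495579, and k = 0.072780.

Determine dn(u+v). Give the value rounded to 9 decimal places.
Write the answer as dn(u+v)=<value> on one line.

sn u = 0.3438226860529327, cn u = 0.939034589647978, dn u = 0.9996868653219301
sn v = 0.9970293406156003, cn v = 0.07702268465602346, dn v = 0.9973637729513215
m = k² = 0.0052969284
D = 1 − m·sn²u·sn²v = 0.9993775434546535
dn(u+v) = (dn u·dn v − m·sn u·sn v·cn u·cn v)/D = 0.9969201329000745/0.9993775434546535 = 0.9975410588614146

dn(u+v)=0.997541059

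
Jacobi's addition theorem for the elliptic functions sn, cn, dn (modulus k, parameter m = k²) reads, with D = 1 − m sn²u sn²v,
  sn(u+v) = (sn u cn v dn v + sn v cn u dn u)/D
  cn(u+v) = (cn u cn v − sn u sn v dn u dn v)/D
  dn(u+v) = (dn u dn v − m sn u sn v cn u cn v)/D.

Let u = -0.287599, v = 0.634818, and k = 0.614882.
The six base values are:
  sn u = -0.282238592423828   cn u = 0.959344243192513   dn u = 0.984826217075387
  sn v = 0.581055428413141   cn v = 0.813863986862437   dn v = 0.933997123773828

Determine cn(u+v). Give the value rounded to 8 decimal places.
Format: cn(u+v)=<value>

cn(u+v)=0.94119398

m = k² = 0.378079873924
D = 1 − m·sn²u·sn²v = 0.9898316267305405
cn(u+v) = (cn u·cn v − sn u·sn v·dn u·dn v)/D = 0.9316235722119822/0.9898316267305405 = 0.9411939839598557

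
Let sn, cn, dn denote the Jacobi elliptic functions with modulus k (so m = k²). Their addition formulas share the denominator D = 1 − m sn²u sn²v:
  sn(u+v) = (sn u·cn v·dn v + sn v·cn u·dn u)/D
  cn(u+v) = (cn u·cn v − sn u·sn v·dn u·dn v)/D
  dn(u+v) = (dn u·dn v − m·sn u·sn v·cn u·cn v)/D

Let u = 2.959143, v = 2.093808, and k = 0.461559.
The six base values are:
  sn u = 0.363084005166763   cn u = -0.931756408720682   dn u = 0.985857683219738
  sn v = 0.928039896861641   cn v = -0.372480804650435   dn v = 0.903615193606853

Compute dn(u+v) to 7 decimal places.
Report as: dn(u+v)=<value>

m = k² = 0.213036710481
D = 1 − m·sn²u·sn²v = 0.9758118876730212
dn(u+v) = (dn u·dn v − m·sn u·sn v·cn u·cn v)/D = 0.8659224954403391/0.9758118876730212 = 0.887386704731861

dn(u+v)=0.8873867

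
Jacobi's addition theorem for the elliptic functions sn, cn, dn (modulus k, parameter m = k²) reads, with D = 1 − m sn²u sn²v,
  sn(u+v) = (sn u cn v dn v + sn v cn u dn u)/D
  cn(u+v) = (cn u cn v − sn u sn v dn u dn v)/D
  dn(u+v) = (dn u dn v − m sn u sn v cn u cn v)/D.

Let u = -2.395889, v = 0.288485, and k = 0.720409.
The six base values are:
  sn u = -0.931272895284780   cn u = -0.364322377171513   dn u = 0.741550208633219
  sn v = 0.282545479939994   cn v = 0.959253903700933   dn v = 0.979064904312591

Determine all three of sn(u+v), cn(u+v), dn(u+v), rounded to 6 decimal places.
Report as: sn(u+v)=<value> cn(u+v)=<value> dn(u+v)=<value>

sn(u+v)=-0.986403 cn(u+v)=-0.164346 dn(u+v)=0.703583

m = k² = 0.518989127281
D = 1 − m·sn²u·sn²v = 0.9640673776061264
sn(u+v) = (sn u·cn v·dn v + sn v·cn u·dn u)/D = -0.9509586997271983/0.9640673776061264 = -0.9864027367968012
cn(u+v) = (cn u·cn v − sn u·sn v·dn u·dn v)/D = -0.1584407143934596/0.9640673776061264 = -0.164346100774495
dn(u+v) = (dn u·dn v − m·sn u·sn v·cn u·cn v)/D = 0.6783011058458113/0.9640673776061264 = 0.7035826764827364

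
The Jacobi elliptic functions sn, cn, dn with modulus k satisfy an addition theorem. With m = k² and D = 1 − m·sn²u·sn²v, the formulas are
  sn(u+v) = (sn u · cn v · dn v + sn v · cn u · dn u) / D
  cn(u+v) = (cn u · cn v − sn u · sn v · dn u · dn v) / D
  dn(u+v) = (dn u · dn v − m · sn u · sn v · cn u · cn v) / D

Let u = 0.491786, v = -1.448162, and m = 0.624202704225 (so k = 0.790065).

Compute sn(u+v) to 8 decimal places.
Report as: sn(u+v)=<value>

sn u = 0.4618399382457673, cn u = 0.8869632864110813, dn u = 0.9310531562444971
sn v = -0.9449868894301548, cn v = 0.3271082065695088, dn v = 0.6652720098250286
m = k² = 0.624202704225
D = 1 − m·sn²u·sn²v = 0.8811059324693954
sn(u+v) = (sn u·cn v·dn v + sn v·cn u·dn u)/D = -0.6798758627193719/0.8811059324693954 = -0.7716164852209606

sn(u+v)=-0.77161649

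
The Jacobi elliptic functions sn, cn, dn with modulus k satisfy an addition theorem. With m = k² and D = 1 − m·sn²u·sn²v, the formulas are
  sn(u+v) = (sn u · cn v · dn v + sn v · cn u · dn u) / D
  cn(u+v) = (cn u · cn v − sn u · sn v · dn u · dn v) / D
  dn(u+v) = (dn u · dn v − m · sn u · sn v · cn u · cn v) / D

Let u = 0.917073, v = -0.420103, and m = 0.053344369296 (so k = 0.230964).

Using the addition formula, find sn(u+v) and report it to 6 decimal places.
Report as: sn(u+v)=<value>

sn u = 0.7902921942274611, cn u = 0.6127301589959032, dn u = 0.9832004613706472
sn v = -0.4072736774662732, cn v = 0.9133061653372861, dn v = 0.9955660052781228
m = k² = 0.053344369296
D = 1 − m·sn²u·sn²v = 0.9944736720511734
sn(u+v) = (sn u·cn v·dn v + sn v·cn u·dn u)/D = 0.4732218109628093/0.9944736720511734 = 0.4758515225312655

sn(u+v)=0.475852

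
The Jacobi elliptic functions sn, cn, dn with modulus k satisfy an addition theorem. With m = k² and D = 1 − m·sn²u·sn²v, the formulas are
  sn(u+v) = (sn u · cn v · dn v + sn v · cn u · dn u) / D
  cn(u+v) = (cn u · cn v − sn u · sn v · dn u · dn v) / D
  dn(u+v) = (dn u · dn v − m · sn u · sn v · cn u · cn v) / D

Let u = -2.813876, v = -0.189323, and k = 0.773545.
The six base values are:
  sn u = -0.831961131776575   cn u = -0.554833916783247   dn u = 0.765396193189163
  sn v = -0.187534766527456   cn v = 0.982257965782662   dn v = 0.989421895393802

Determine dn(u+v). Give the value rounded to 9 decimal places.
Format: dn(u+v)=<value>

m = k² = 0.598371867025
D = 1 − m·sn²u·sn²v = 0.9854339825819159
dn(u+v) = (dn u·dn v − m·sn u·sn v·cn u·cn v)/D = 0.8081794539250534/0.9854339825819159 = 0.8201254150050301

dn(u+v)=0.820125415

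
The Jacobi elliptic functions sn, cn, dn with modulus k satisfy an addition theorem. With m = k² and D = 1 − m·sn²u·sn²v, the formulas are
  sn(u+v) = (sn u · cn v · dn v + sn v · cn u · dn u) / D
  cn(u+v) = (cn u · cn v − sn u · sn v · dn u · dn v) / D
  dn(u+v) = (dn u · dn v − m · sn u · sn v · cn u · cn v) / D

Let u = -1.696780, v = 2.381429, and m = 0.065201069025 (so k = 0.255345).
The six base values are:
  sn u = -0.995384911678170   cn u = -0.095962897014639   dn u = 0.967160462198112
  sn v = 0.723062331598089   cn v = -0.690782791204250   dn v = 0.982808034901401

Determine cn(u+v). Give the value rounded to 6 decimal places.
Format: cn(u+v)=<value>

cn(u+v)=0.776643

m = k² = 0.065201069025
D = 1 − m·sn²u·sn²v = 0.9662255490618603
cn(u+v) = (cn u·cn v − sn u·sn v·dn u·dn v)/D = 0.7504122525239065/0.9662255490618603 = 0.7766429414462348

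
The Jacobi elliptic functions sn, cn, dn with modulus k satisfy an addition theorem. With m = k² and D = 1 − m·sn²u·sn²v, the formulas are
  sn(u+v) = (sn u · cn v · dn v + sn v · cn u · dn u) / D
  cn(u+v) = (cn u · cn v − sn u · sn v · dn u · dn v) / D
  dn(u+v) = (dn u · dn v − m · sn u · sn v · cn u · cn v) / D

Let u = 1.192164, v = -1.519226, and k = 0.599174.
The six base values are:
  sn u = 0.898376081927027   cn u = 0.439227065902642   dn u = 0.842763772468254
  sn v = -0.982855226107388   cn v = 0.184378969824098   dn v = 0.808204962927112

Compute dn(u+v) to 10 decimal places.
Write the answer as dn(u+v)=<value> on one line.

dn(u+v)=0.9815255879

m = k² = 0.359009482276
D = 1 − m·sn²u·sn²v = 0.720100976205804
dn(u+v) = (dn u·dn v − m·sn u·sn v·cn u·cn v)/D = 0.7067975339883288/0.720100976205804 = 0.9815255878591211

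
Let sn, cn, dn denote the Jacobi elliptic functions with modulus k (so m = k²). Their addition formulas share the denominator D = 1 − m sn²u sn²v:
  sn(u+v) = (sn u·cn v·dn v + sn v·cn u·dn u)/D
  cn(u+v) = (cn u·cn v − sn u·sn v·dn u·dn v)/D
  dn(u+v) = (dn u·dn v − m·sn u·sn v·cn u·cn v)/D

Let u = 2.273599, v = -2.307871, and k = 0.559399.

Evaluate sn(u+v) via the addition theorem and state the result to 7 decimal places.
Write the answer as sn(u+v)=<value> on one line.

sn u = 0.8939948576266351, cn u = -0.4480772193909578, dn u = 0.8659677596034488
sn v = -0.8802694491213899, cn v = -0.4744741267377229, dn v = 0.8703566637114865
m = k² = 0.312927241201
D = 1 − m·sn²u·sn²v = 0.8062040613066573
sn(u+v) = (sn u·cn v·dn v + sn v·cn u·dn u)/D = -0.02762312578574499/0.8062040613066573 = -0.03426319354057178

sn(u+v)=-0.0342632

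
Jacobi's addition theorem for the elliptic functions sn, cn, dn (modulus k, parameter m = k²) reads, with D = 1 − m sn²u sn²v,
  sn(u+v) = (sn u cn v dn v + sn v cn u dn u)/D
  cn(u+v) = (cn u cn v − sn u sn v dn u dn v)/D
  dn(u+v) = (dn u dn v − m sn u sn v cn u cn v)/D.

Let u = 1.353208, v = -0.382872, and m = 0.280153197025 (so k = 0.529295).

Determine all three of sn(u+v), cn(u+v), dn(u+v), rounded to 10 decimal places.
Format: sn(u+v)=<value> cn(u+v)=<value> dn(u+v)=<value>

sn u = 0.9559314269969456, cn u = 0.2935900319826668, dn u = 0.8625512377448814
sn v = -0.37122851396544, cn v = 0.9285415394149102, dn v = 0.9805059495698748
m = k² = 0.280153197025
D = 1 − m·sn²u·sn²v = 0.9647197449702897
sn(u+v) = (sn u·cn v·dn v + sn v·cn u·dn u)/D = 0.7763101006755776/0.9647197449702897 = 0.8047001263558521
cn(u+v) = (cn u·cn v − sn u·sn v·dn u·dn v)/D = 0.5727362516242668/0.9647197449702897 = 0.593681485851526
dn(u+v) = (dn u·dn v − m·sn u·sn v·cn u·cn v)/D = 0.8728389294388364/0.9647197449702897 = 0.9047590598093512

sn(u+v)=0.8047001264 cn(u+v)=0.5936814859 dn(u+v)=0.9047590598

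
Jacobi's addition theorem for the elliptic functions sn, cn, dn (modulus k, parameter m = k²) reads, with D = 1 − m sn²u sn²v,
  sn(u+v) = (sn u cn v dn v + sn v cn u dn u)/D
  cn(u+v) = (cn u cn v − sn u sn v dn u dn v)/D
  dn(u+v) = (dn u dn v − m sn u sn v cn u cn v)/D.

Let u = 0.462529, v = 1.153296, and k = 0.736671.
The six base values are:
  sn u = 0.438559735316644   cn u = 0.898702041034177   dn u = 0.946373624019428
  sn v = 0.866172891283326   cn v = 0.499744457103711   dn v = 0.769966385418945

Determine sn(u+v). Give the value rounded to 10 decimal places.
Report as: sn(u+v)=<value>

m = k² = 0.542684162241
D = 1 − m·sn²u·sn²v = 0.9216906112041663
sn(u+v) = (sn u·cn v·dn v + sn v·cn u·dn u)/D = 0.9054387296155128/0.9216906112041663 = 0.9823673135094424

sn(u+v)=0.9823673135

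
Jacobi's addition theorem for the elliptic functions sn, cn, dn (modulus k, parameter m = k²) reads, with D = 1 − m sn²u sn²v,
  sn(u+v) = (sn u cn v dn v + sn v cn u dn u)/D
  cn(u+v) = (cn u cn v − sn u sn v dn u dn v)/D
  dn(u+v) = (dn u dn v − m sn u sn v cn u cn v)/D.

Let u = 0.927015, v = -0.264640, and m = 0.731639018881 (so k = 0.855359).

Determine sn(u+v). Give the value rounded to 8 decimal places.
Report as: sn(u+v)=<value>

sn u = 0.7487940359478123, cn u = 0.6628027547687067, dn u = 0.7679684129927927
sn v = -0.2594153662226199, cn v = 0.9657658452065821, dn v = 0.9750709602440149
m = k² = 0.731639018881
D = 1 − m·sn²u·sn²v = 0.9723933946379535
sn(u+v) = (sn u·cn v·dn v + sn v·cn u·dn u)/D = 0.5730866026153575/0.9723933946379535 = 0.5893567415981183

sn(u+v)=0.58935674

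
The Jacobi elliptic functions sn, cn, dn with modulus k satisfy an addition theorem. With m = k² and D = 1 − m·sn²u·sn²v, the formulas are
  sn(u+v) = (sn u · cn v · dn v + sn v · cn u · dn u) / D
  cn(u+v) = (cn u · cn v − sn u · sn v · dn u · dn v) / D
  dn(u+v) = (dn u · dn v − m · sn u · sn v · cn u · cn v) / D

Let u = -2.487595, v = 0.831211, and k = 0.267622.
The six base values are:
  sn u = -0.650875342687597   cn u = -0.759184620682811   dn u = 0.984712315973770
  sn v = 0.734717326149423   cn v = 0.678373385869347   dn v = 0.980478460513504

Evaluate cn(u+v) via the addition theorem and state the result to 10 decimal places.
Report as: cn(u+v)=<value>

m = k² = 0.071621534884
D = 1 − m·sn²u·sn²v = 0.9836212850124805
cn(u+v) = (cn u·cn v − sn u·sn v·dn u·dn v)/D = -0.05330463139541192/0.9836212850124805 = -0.05419223049319797

cn(u+v)=-0.0541922305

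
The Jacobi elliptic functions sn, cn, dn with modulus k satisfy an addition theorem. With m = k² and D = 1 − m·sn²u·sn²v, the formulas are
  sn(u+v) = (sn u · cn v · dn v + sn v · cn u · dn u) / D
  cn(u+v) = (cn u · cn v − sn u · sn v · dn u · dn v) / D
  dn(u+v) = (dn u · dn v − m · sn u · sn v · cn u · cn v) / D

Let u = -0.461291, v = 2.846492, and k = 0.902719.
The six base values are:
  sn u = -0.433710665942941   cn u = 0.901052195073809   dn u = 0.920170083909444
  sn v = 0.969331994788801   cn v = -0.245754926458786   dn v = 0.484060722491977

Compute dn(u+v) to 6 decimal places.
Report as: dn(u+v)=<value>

dn(u+v)=0.431738

m = k² = 0.814901592961
D = 1 − m·sn²u·sn²v = 0.8559708268665185
dn(u+v) = (dn u·dn v − m·sn u·sn v·cn u·cn v)/D = 0.3695551981166337/0.8559708268665185 = 0.43173807624902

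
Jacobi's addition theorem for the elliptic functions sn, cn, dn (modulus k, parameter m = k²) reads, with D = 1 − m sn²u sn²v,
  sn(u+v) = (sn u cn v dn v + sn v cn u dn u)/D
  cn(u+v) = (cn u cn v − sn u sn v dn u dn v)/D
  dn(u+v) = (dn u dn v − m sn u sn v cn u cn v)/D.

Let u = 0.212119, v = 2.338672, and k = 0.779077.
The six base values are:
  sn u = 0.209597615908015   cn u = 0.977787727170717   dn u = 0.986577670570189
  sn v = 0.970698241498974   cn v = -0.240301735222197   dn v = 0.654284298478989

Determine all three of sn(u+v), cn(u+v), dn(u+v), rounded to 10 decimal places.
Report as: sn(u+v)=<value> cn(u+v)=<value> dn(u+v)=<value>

m = k² = 0.606960971929
D = 1 − m·sn²u·sn²v = 0.974875239588477
sn(u+v) = (sn u·cn v·dn v + sn v·cn u·dn u)/D = 0.9034430782817463/0.974875239588477 = 0.9267268688279699
cn(u+v) = (cn u·cn v − sn u·sn v·dn u·dn v)/D = -0.3662954232139583/0.974875239588477 = -0.3757356924652043
dn(u+v) = (dn u·dn v − m·sn u·sn v·cn u·cn v)/D = 0.6745179646636193/0.974875239588477 = 0.691901832431761

sn(u+v)=0.9267268688 cn(u+v)=-0.3757356925 dn(u+v)=0.6919018324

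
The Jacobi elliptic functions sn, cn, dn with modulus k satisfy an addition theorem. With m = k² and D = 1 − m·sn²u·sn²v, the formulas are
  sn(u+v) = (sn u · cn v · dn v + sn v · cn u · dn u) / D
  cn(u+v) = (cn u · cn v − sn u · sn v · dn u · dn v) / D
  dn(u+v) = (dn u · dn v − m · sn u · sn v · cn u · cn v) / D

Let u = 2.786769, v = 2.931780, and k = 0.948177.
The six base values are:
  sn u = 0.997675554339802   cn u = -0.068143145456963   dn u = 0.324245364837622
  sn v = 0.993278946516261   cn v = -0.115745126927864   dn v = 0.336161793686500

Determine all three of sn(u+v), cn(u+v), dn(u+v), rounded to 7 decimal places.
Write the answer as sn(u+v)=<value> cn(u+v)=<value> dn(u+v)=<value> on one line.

m = k² = 0.899039623329
D = 1 − m·sn²u·sn²v = 0.1171235035687758
sn(u+v) = (sn u·cn v·dn v + sn v·cn u·dn u)/D = -0.06076524413172784/0.1171235035687758 = -0.5188134087539998
cn(u+v) = (cn u·cn v − sn u·sn v·dn u·dn v)/D = -0.1001274197901681/0.1171235035687758 = -0.8548875054046907
dn(u+v) = (dn u·dn v − m·sn u·sn v·cn u·cn v)/D = 0.101971995137879/0.1171235035687758 = 0.870636482266775

sn(u+v)=-0.5188134 cn(u+v)=-0.8548875 dn(u+v)=0.8706365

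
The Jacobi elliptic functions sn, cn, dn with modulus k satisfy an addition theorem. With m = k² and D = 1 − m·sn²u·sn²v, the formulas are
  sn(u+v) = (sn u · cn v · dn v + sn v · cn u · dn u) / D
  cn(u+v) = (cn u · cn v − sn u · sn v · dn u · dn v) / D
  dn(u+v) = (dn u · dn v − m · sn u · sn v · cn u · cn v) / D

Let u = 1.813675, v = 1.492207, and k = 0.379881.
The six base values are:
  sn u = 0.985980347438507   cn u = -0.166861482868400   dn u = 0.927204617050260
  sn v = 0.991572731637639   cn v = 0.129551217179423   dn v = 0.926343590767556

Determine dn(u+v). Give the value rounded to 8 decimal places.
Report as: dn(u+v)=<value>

m = k² = 0.144309574161
D = 1 − m·sn²u·sn²v = 0.8620629884237633
dn(u+v) = (dn u·dn v − m·sn u·sn v·cn u·cn v)/D = 0.8619599541620405/0.8620629884237633 = 0.9998804794277142

dn(u+v)=0.99988048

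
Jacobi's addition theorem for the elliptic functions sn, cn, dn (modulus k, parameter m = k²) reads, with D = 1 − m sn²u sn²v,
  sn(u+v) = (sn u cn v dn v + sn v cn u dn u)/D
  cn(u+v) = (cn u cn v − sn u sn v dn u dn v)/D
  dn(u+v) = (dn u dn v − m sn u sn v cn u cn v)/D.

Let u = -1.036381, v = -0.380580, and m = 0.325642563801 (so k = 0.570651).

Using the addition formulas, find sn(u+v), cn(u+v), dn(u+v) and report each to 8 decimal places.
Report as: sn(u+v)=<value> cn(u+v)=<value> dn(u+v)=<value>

sn u = -0.8348653995551596, cn u = 0.5504541439807713, dn u = 0.8792195723383216
sn v = -0.3687647290920873, cn v = 0.9295227671109726, dn v = 0.9776076442728776
m = k² = 0.325642563801
D = 1 − m·sn²u·sn²v = 0.9691345337569598
sn(u+v) = (sn u·cn v·dn v + sn v·cn u·dn u)/D = -0.9371204242201791/0.9691345337569598 = -0.9669662895896667
cn(u+v) = (cn u·cn v − sn u·sn v·dn u·dn v)/D = 0.2470365459394855/0.9691345337569598 = 0.2549042855606644
dn(u+v) = (dn u·dn v − m·sn u·sn v·cn u·cn v)/D = 0.8082352221464832/0.9691345337569598 = 0.8339762891466346

sn(u+v)=-0.96696629 cn(u+v)=0.25490429 dn(u+v)=0.83397629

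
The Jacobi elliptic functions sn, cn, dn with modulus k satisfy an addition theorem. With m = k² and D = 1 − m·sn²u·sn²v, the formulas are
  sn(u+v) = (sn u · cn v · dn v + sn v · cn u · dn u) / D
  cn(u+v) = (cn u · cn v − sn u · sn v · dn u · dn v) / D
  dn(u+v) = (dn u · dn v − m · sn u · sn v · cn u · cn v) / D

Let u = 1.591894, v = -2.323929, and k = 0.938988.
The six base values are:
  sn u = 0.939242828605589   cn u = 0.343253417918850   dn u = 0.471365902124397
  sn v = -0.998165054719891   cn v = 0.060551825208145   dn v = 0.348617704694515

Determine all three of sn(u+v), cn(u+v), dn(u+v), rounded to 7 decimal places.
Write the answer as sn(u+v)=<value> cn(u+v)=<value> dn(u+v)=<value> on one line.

m = k² = 0.881698464144
D = 1 − m·sn²u·sn²v = 0.2250376877063326
sn(u+v) = (sn u·cn v·dn v + sn v·cn u·dn u)/D = -0.141674178039951/0.2250376877063326 = -0.6295575620419258
cn(u+v) = (cn u·cn v − sn u·sn v·dn u·dn v)/D = 0.1748438965618106/0.2250376877063326 = 0.7769538442377557
dn(u+v) = (dn u·dn v − m·sn u·sn v·cn u·cn v)/D = 0.1815072616870422/0.2250376877063326 = 0.8065638406483439

sn(u+v)=-0.6295576 cn(u+v)=0.7769538 dn(u+v)=0.8065638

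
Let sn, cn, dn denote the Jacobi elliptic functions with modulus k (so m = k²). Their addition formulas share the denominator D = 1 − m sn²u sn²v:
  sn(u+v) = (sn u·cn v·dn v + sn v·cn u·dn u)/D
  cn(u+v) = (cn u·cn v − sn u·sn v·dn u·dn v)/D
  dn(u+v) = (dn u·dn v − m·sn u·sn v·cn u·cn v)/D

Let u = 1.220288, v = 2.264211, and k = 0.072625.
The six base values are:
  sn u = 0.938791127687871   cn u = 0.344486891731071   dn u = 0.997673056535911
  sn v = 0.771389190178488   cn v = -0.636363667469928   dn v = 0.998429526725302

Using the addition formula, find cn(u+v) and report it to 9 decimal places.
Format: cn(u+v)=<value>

cn(u+v)=-0.943181381

m = k² = 0.005274390625
D = 1 − m·sn²u·sn²v = 0.9972339671023371
cn(u+v) = (cn u·cn v − sn u·sn v·dn u·dn v)/D = -0.9405725107227392/0.9972339671023371 = -0.9431813814522994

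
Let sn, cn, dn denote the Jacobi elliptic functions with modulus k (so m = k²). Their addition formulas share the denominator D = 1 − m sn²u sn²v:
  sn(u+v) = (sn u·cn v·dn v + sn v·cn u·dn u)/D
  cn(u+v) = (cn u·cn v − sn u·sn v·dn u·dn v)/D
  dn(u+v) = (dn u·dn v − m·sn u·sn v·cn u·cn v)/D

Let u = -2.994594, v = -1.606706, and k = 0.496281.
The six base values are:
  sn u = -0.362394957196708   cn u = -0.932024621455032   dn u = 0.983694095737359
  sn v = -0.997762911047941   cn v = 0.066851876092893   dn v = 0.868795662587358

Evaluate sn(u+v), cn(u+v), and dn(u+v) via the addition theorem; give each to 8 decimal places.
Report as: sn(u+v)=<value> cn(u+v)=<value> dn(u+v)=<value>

sn(u+v)=0.92346480 cn(u+v)=-0.38368316 dn(u+v)=0.88879858

m = k² = 0.246294830961
D = 1 − m·sn²u·sn²v = 0.9677986335386351
sn(u+v) = (sn u·cn v·dn v + sn v·cn u·dn u)/D = 0.8937279695987664/0.9677986335386351 = 0.9234647979724475
cn(u+v) = (cn u·cn v − sn u·sn v·dn u·dn v)/D = -0.3713280375033858/0.9677986335386351 = -0.3836831595284146
dn(u+v) = (dn u·dn v − m·sn u·sn v·cn u·cn v)/D = 0.8601780494561644/0.9677986335386351 = 0.8887985781825611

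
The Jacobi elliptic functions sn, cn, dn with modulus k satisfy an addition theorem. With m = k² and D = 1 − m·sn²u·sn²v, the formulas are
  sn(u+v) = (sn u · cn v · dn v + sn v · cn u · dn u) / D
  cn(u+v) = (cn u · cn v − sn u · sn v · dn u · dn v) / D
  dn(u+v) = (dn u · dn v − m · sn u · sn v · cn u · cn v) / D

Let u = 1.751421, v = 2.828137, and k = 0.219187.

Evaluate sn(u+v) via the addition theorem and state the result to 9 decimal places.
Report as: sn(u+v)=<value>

sn u = 0.9876471600304315, cn u = -0.1566942477687784, dn u = 0.9762871819060124
sn v = 0.3446840926674605, cn v = -0.9387187418295266, dn v = 0.9971419940848741
m = k² = 0.048042940969
D = 1 − m·sn²u·sn²v = 0.9944323015504688
sn(u+v) = (sn u·cn v·dn v + sn v·cn u·dn u)/D = -0.9772024616711292/0.9944323015504688 = -0.982673692465062

sn(u+v)=-0.982673692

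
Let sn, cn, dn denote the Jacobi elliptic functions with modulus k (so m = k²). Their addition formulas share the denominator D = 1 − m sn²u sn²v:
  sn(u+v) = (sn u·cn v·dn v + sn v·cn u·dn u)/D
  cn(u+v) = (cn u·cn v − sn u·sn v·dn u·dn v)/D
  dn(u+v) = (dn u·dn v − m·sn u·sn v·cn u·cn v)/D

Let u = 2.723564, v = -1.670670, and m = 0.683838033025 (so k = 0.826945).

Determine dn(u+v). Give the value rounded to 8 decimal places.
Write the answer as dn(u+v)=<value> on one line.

sn u = 0.9223811759168209, cn u = -0.3862809422095564, dn u = 0.6466834375188515
sn v = -0.9763157711337045, cn v = 0.2163504449627963, dn v = 0.5900599342335766
m = k² = 0.683838033025
D = 1 − m·sn²u·sn²v = 0.4454321054936016
dn(u+v) = (dn u·dn v − m·sn u·sn v·cn u·cn v)/D = 0.3301166210245714/0.4454321054936016 = 0.7411154628352522

dn(u+v)=0.74111546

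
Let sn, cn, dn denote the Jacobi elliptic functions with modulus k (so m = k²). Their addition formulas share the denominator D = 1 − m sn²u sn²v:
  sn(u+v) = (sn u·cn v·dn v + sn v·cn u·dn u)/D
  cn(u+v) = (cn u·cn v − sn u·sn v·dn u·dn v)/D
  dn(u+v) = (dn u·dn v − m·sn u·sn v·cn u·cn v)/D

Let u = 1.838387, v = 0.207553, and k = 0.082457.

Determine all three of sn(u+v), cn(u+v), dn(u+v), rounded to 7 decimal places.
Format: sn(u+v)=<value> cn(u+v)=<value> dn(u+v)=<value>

sn u = 0.9653463661095597, cn u = -0.2609720165823682, dn u = 0.9968269203840815
sn v = 0.2060562072264212, cn v = 0.9785401573075385, dn v = 0.9998556463349273
m = k² = 0.006799156849
D = 1 − m·sn²u·sn²v = 0.9997309749036511
sn(u+v) = (sn u·cn v·dn v + sn v·cn u·dn u)/D = 0.8908895522420857/0.9997309749036511 = 0.8911292883847527
cn(u+v) = (cn u·cn v − sn u·sn v·dn u·dn v)/D = -0.4536274108645782/0.9997309749036511 = -0.4537494808623854
dn(u+v) = (dn u·dn v − m·sn u·sn v·cn u·cn v)/D = 0.9970284042374254/0.9997309749036511 = 0.9972967020787905

sn(u+v)=0.8911293 cn(u+v)=-0.4537495 dn(u+v)=0.9972967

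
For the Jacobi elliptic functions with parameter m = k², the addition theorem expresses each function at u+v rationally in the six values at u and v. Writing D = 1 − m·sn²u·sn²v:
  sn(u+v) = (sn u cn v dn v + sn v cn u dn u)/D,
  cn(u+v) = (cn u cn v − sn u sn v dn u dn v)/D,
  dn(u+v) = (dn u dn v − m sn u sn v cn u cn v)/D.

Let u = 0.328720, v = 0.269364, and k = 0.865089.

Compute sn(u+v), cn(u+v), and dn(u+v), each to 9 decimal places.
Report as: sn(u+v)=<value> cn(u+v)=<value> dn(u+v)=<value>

sn u = 0.3187403683443493, cn u = 0.9478420636307024, dn u = 0.9612326053633621
sn v = 0.2638075826265359, cn v = 0.9645753259070768, dn v = 0.973610283242956
m = k² = 0.748378977921
D = 1 − m·sn²u·sn²v = 0.9947086039520367
sn(u+v) = (sn u·cn v·dn v + sn v·cn u·dn u)/D = 0.5396898171388589/0.9947086039520367 = 0.5425607207926412
cn(u+v) = (cn u·cn v − sn u·sn v·dn u·dn v)/D = 0.835571725259319/0.9947086039520367 = 0.8400165857011215
dn(u+v) = (dn u·dn v − m·sn u·sn v·cn u·cn v)/D = 0.8783328127136953/0.9947086039520367 = 0.8830051426357694

sn(u+v)=0.542560721 cn(u+v)=0.840016586 dn(u+v)=0.883005143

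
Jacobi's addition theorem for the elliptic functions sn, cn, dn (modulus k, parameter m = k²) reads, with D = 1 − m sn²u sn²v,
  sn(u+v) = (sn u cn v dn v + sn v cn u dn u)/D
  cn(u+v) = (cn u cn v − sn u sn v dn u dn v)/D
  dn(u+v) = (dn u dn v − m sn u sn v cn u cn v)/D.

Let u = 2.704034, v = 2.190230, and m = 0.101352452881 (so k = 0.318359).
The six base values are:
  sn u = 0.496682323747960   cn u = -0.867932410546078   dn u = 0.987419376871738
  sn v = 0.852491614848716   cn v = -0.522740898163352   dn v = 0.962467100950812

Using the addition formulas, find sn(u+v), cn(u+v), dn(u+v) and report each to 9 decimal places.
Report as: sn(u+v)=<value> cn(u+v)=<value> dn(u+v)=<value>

m = k² = 0.101352452881
D = 1 − m·sn²u·sn²v = 0.9818292897052205
sn(u+v) = (sn u·cn v·dn v + sn v·cn u·dn u)/D = -0.9804879010881993/0.9818292897052205 = -0.9986337863098137
cn(u+v) = (cn u·cn v − sn u·sn v·dn u·dn v)/D = 0.05130526232965999/0.9818292897052205 = 0.05225476859125238
dn(u+v) = (dn u·dn v − m·sn u·sn v·cn u·cn v)/D = 0.9308882383531482/0.9818292897052205 = 0.9481161828372766

sn(u+v)=-0.998633786 cn(u+v)=0.052254769 dn(u+v)=0.948116183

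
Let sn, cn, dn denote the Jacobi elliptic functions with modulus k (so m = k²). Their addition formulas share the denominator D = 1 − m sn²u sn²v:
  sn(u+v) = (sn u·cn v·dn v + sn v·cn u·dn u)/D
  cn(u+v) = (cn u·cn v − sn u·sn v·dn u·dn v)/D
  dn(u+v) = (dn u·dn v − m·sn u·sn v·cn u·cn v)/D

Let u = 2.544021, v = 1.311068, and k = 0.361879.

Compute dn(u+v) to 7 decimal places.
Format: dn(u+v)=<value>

dn(u+v)=0.9790340

sn u = 0.6455586750450072, cn u = -0.7637106762865993, dn u = 0.9723293882773702
sn v = 0.9569234848992617, cn v = 0.2903402212030783, dn v = 0.9381273261438288
m = k² = 0.130956410641
D = 1 − m·sn²u·sn²v = 0.950025019581694
dn(u+v) = (dn u·dn v − m·sn u·sn v·cn u·cn v)/D = 0.9301068411648391/0.950025019581694 = 0.9790340485710313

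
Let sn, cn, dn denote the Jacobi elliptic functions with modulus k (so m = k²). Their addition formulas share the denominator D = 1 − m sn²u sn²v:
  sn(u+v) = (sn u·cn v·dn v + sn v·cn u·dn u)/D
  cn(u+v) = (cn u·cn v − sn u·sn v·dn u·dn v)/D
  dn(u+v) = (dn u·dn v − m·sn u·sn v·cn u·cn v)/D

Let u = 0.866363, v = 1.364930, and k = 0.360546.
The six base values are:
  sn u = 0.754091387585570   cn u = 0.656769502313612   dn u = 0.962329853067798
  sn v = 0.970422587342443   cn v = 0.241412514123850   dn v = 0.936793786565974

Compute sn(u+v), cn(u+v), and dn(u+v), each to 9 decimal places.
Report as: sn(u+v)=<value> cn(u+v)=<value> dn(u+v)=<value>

m = k² = 0.129993418116
D = 1 − m·sn²u·sn²v = 0.9303868769285007
sn(u+v) = (sn u·cn v·dn v + sn v·cn u·dn u)/D = 0.7838757091540293/0.9303868769285007 = 0.842526618326614
cn(u+v) = (cn u·cn v − sn u·sn v·dn u·dn v)/D = -0.5011572740757504/0.9303868769285007 = -0.5386547107481008
dn(u+v) = (dn u·dn v − m·sn u·sn v·cn u·cn v)/D = 0.8864219302964063/0.9303868769285007 = 0.9527455215434288

sn(u+v)=0.842526618 cn(u+v)=-0.538654711 dn(u+v)=0.952745522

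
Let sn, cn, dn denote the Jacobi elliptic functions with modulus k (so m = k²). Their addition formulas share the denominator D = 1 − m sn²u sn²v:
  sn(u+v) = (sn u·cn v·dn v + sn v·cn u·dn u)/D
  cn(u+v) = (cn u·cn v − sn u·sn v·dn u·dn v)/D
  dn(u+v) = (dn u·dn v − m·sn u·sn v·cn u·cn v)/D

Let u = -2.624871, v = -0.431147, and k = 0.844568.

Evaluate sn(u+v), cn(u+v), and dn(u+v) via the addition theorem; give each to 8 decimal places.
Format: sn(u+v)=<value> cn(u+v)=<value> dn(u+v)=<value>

sn u = -0.957420637572569, cn u = -0.2886965928966523, dn u = 0.5883493771320848
sn v = -0.4096028472960618, cn v = 0.912263946172904, dn v = 0.938257574162939
m = k² = 0.713295106624
D = 1 − m·sn²u·sn²v = 0.89030148519321
sn(u+v) = (sn u·cn v·dn v + sn v·cn u·dn u)/D = -0.7499203684005802/0.89030148519321 = -0.8423218211725607
cn(u+v) = (cn u·cn v − sn u·sn v·dn u·dn v)/D = -0.4798501595239639/0.89030148519321 = -0.5389749062586687
dn(u+v) = (dn u·dn v − m·sn u·sn v·cn u·cn v)/D = 0.6256943613166038/0.89030148519321 = 0.7027893042106044

sn(u+v)=-0.84232182 cn(u+v)=-0.53897491 dn(u+v)=0.70278930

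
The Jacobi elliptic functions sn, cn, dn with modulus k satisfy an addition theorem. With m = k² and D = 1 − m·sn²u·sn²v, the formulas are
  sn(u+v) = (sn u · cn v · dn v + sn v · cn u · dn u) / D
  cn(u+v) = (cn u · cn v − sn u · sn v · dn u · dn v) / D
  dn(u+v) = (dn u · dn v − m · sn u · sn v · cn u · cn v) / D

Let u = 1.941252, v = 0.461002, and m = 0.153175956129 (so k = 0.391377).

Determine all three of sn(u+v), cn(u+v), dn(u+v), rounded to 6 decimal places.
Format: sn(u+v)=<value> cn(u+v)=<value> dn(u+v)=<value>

sn(u+v)=0.755748 cn(u+v)=-0.654862 dn(u+v)=0.955255

sn u = 0.9608175512797846, cn u = -0.2771815887693815, dn u = 0.9266026637066224
sn v = 0.4427005585649938, cn v = 0.8966695129456797, dn v = 0.9848756248456951
m = k² = 0.153175956129
D = 1 − m·sn²u·sn²v = 0.9722864222778619
sn(u+v) = (sn u·cn v·dn v + sn v·cn u·dn u)/D = 0.7348036437716938/0.9722864222778619 = 0.7557481282626615
cn(u+v) = (cn u·cn v − sn u·sn v·dn u·dn v)/D = -0.6367138227223643/0.9722864222778619 = -0.6548624028202289
dn(u+v) = (dn u·dn v − m·sn u·sn v·cn u·cn v)/D = 0.9287817899852514/0.9722864222778619 = 0.9552553328980073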